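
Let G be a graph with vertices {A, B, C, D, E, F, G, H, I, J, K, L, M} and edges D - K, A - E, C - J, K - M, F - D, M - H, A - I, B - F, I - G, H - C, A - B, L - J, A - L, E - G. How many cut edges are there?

0

The edges on the cycle A-I-G-E-A are not bridges since each lies on that cycle.
Every edge lies on some cycle, so there are no bridges.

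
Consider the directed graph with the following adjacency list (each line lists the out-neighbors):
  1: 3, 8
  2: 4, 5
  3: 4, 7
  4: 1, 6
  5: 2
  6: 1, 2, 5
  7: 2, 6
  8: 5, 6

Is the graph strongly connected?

From 6 we can reach every vertex (1, 2, 3, 4, 5, 6, 7, 8), and every vertex can reach 6 (1, 2, 3, 4, 5, 6, 7, 8). So the whole graph is one strongly connected component.

Yes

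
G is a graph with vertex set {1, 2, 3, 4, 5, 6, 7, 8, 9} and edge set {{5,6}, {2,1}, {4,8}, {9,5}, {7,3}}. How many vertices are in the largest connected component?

3

Starting from 3 we can reach 3, 7. That is one component of size 2.
Starting from 1 we can reach 1, 2. That is one component of size 2.
Starting from 4 we can reach 4, 8. That is one component of size 2.
Starting from 5 we can reach 5, 6, 9. That is one component of size 3.
The largest has 3 vertices.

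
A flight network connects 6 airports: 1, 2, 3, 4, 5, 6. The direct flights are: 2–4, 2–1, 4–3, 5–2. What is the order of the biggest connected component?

5

6 is isolated — a component by itself.
Starting from 1 we can reach 1, 2, 3, 4, 5. That is one component of size 5.
The largest has 5 vertices.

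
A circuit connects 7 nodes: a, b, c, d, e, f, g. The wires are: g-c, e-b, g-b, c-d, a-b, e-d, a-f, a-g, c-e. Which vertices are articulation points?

a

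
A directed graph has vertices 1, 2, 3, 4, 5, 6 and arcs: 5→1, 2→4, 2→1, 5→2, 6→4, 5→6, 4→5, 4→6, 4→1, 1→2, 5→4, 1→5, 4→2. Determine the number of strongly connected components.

2

{1, 2, 4, 5, 6} are all mutually reachable — one SCC of size 5.
{3} is an SCC by itself.
That gives 2 strongly connected components.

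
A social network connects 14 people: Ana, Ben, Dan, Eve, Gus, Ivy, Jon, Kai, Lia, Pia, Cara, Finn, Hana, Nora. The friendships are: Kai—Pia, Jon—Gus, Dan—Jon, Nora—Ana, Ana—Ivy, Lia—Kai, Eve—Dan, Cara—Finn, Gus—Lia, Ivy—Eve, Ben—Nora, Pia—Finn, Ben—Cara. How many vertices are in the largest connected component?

13

Hana is isolated — a component by itself.
Starting from Ana we can reach Ana, Ben, Dan, Eve, Gus, Ivy, Jon, Kai, Lia, Pia, Cara, Finn, Nora. That is one component of size 13.
The largest has 13 vertices.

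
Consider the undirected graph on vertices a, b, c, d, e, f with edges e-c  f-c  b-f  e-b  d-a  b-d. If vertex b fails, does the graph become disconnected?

Yes

Deleting b raises the number of components from 1 to 2, so b is a cut vertex.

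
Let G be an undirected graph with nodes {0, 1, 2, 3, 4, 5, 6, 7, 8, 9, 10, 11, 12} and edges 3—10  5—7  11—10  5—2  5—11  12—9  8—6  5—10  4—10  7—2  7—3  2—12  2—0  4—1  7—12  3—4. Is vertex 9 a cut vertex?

No

Deleting 9 leaves 2 components (was 2), so 9 is not a cut vertex.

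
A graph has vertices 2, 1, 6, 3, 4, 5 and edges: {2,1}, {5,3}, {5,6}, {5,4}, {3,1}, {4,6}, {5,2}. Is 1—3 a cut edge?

No

After removing 1—3, the path 1-2-5-3 still connects them, so the edge is not a bridge.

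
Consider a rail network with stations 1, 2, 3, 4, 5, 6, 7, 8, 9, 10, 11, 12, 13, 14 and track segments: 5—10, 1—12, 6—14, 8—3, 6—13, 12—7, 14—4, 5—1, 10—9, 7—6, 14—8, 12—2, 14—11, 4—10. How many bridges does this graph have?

6

The edges on the cycle 5-1-12-7-6-14-4-10-5 are not bridges since each lies on that cycle.
But removing 9—10 disconnects 9 from 10; removing 13—6 disconnects 13 from 6; removing 11—14 disconnects 11 from 14; removing 8—3 disconnects 8 from 3 — these are bridges.
In total 6 edges are bridges.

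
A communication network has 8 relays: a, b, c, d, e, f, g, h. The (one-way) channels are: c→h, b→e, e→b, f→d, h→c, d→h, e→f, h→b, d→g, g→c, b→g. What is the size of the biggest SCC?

{b, c, d, e, f, g, h} are all mutually reachable — one SCC of size 7.
{a} is an SCC by itself.
The largest has 7 vertices.

7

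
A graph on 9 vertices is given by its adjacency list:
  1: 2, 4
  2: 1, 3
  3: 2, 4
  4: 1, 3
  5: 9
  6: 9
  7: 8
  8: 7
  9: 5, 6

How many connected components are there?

3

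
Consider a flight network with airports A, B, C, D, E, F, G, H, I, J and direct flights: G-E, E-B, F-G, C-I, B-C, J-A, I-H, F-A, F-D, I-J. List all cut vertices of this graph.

F, I

Removing F increases the component count from 1 to 2, so F is a cut vertex.
Removing I increases the component count from 1 to 2, so I is a cut vertex.
By contrast removing H leaves 1 component; it is not a cut vertex. No other vertex is a cut vertex either.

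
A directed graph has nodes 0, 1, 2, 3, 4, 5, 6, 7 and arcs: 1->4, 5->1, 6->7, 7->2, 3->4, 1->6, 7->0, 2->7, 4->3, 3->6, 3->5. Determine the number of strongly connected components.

{1, 3, 4, 5} are all mutually reachable — one SCC of size 4.
{2, 7} are all mutually reachable — one SCC of size 2.
{6} is an SCC by itself.
{0} is an SCC by itself.
That gives 4 strongly connected components.

4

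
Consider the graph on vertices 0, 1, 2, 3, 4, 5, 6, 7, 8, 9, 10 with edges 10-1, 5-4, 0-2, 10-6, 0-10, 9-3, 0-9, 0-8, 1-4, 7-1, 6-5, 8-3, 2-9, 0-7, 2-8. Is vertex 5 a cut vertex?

Deleting 5 leaves 1 component (was 1) (its neighbors 4, 6 remain connected to each other), so 5 is not a cut vertex.

No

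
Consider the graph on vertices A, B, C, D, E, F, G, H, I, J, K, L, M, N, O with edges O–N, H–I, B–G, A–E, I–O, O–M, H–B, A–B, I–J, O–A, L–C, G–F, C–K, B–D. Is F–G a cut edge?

Removing F–G leaves no path between F and G: the component count goes from 2 to 3. So it is a bridge.

Yes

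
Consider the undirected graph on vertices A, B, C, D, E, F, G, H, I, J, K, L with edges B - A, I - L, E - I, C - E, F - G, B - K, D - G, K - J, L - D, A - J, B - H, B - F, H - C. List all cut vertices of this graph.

B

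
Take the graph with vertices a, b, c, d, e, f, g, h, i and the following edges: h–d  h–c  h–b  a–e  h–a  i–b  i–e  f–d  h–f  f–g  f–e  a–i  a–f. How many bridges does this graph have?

2

The edges on the cycle a-i-e-a are not bridges since each lies on that cycle.
But removing c–h disconnects c from h; removing f–g disconnects f from g — these are bridges.
That makes 2 bridges.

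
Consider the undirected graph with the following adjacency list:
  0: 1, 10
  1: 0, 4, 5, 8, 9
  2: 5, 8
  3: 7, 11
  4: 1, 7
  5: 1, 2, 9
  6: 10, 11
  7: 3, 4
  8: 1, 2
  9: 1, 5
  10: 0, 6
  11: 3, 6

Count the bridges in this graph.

The edges on the cycle 1-8-2-5-1 are not bridges since each lies on that cycle.
Every edge lies on some cycle, so there are no bridges.

0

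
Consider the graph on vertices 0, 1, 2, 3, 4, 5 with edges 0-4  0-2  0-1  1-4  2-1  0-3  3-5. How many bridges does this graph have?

2

The edges on the cycle 0-2-1-0 are not bridges since each lies on that cycle.
But removing 5-3 disconnects 5 from 3; removing 0-3 disconnects 0 from 3 — these are bridges.
That makes 2 bridges.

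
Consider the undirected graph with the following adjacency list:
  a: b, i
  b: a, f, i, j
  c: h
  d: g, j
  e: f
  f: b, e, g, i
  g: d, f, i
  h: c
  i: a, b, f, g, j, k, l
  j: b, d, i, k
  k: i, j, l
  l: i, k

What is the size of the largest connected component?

Starting from c we can reach c, h. That is one component of size 2.
Starting from a we can reach a, b, d, e, f, g, i, j, k, l. That is one component of size 10.
The largest has 10 vertices.

10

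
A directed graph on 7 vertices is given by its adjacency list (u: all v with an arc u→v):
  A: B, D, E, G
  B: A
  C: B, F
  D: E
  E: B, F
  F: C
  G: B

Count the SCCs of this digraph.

{A, B, C, D, E, F, G} are all mutually reachable — one SCC of size 7.
That gives 1 strongly connected component.

1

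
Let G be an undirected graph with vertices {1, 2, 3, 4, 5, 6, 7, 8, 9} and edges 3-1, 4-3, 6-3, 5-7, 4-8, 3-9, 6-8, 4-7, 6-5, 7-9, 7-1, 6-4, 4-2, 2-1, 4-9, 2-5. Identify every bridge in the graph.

none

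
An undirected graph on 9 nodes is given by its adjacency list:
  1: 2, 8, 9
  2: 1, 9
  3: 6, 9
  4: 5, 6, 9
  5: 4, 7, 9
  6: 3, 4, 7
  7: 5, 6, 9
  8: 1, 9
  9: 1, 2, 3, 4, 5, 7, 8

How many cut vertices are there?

1

Removing 9 increases the component count from 1 to 2, so 9 is a cut vertex.
By contrast removing 1 leaves 1 component; it is not a cut vertex. No other vertex is a cut vertex either.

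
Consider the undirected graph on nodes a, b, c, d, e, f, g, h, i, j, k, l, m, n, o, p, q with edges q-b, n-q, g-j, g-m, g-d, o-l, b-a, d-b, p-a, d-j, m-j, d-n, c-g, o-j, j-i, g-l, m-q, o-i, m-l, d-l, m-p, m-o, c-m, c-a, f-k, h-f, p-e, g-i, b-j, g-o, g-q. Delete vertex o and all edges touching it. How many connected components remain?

With o gone, the remaining components are: {f, h, k}; {a, b, c, d, e, g, i, j, l, m, n, p, q}.
That is 2 components.

2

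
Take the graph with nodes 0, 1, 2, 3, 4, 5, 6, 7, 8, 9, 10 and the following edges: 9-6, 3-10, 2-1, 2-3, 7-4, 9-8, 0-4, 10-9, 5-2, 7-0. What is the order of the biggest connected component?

8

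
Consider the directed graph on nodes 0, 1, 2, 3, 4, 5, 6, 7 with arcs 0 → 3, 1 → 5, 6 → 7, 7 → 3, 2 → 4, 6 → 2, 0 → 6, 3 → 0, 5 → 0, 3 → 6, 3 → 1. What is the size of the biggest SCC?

6

{0, 1, 3, 5, 6, 7} are all mutually reachable — one SCC of size 6.
{4} is an SCC by itself.
{2} is an SCC by itself.
The largest has 6 vertices.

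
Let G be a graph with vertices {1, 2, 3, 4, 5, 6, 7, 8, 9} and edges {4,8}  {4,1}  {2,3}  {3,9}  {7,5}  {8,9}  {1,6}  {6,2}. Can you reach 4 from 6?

Yes

From 6 we can reach 1, 2, 3, 4, 6, 8, 9, which includes 4.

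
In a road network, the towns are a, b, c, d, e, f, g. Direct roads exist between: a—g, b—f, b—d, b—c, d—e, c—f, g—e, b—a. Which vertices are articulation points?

b

Removing b increases the component count from 1 to 2, so b is a cut vertex.
By contrast removing a leaves 1 component; it is not a cut vertex. No other vertex is a cut vertex either.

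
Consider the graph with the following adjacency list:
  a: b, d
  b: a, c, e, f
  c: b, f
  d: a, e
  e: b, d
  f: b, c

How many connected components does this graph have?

1

Starting from a we can reach a, b, c, d, e, f. That is one component of size 6.
Total: 1 component.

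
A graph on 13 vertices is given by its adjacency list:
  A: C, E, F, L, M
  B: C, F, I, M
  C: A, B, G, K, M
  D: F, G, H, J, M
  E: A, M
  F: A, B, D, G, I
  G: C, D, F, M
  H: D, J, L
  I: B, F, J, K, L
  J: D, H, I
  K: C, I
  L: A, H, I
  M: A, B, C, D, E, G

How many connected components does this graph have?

1

Starting from A we can reach A, B, C, D, E, F, G, H, I, J, K, L, M. That is one component of size 13.
Total: 1 component.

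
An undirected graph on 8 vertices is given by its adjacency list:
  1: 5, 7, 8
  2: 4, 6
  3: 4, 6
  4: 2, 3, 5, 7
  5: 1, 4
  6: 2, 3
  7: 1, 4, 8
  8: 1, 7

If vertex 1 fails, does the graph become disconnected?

No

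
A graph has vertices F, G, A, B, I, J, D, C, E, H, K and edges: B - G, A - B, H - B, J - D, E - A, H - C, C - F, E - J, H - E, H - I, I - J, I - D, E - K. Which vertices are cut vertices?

B, C, E, H

Removing B increases the component count from 1 to 2, so B is a cut vertex.
Removing C increases the component count from 1 to 2, so C is a cut vertex.
Removing E increases the component count from 1 to 2, so E is a cut vertex.
Likewise H is a cut vertex.
By contrast removing A leaves 1 component; it is not a cut vertex. No other vertex is a cut vertex either.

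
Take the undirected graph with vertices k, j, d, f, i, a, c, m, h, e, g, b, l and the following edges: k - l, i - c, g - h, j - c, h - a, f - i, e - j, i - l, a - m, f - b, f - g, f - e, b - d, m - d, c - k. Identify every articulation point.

f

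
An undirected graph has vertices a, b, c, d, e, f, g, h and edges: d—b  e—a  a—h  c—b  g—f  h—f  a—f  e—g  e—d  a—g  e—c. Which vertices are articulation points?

Removing e increases the component count from 1 to 2, so e is a cut vertex.
By contrast removing h leaves 1 component; it is not a cut vertex. No other vertex is a cut vertex either.

e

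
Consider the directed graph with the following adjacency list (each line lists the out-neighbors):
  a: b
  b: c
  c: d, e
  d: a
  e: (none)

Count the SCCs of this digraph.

2

{a, b, c, d} are all mutually reachable — one SCC of size 4.
{e} is an SCC by itself.
That gives 2 strongly connected components.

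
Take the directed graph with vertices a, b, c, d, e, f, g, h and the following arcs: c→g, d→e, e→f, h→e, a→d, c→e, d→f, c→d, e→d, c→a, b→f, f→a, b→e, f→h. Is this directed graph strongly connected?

There is no directed path from c to b, so the graph is not strongly connected.

No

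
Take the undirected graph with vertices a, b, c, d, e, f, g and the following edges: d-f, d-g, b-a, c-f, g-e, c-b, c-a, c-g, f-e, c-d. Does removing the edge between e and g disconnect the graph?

No

After removing e-g, the path e-f-c-g still connects them, so the edge is not a bridge.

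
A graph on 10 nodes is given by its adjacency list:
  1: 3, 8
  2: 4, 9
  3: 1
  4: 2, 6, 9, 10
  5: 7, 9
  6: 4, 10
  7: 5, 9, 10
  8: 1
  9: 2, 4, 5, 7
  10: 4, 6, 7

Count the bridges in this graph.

2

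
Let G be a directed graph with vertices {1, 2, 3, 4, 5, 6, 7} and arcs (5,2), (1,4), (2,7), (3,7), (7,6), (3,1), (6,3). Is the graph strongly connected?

There is no directed path from 2 to 5, so the graph is not strongly connected.

No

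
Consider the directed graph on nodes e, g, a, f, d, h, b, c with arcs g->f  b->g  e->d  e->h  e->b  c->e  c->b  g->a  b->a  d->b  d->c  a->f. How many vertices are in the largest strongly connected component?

{c, d, e} are all mutually reachable — one SCC of size 3.
{a} is an SCC by itself.
{g} is an SCC by itself.
{f} is an SCC by itself.
{h} is an SCC by itself.
(and 1 more singleton SCC)
The largest has 3 vertices.

3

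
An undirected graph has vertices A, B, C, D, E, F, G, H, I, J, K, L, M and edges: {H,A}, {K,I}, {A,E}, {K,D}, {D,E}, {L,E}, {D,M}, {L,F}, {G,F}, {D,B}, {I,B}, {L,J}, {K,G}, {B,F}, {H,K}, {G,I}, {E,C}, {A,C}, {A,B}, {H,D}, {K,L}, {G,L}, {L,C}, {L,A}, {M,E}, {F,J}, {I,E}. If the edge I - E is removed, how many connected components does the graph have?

1

I and E are still connected via I-K-L-E, so the component count stays at 1.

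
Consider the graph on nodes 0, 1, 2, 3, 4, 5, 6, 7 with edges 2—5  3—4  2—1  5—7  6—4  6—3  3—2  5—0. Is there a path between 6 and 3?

From 6 we can reach 0, 1, 2, 3, 4, 5, 6, 7, which includes 3.

Yes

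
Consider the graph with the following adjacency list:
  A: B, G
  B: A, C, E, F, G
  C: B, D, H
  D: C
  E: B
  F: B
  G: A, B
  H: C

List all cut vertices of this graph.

Removing B increases the component count from 1 to 4, so B is a cut vertex.
Removing C increases the component count from 1 to 3, so C is a cut vertex.
By contrast removing A leaves 1 component; it is not a cut vertex. No other vertex is a cut vertex either.

B, C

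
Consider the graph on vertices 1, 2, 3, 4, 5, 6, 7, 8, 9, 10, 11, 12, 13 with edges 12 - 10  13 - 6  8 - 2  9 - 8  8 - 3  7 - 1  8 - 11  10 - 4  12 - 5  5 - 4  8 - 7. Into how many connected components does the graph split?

Starting from 6 we can reach 6, 13. That is one component of size 2.
Starting from 4 we can reach 4, 5, 10, 12. That is one component of size 4.
Starting from 1 we can reach 1, 2, 3, 7, 8, 9, 11. That is one component of size 7.
Total: 3 components.

3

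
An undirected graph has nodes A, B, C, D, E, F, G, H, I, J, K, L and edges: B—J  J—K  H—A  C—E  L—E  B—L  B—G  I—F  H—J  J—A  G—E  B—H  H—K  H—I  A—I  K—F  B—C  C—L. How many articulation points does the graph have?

Removing B increases the component count from 2 to 3, so B is a cut vertex.
By contrast removing A leaves 2 components; it is not a cut vertex. No other vertex is a cut vertex either.

1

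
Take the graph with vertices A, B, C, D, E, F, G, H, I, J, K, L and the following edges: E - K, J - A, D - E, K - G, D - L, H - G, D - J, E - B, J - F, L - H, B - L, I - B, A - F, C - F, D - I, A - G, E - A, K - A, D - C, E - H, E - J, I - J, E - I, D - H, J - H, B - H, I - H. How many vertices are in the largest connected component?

Starting from A we can reach A, B, C, D, E, F, G, H, I, J, K, L. That is one component of size 12.
The largest has 12 vertices.

12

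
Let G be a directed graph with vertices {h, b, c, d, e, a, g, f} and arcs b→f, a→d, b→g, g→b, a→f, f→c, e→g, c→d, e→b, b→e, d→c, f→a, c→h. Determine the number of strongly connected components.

4

{b, e, g} are all mutually reachable — one SCC of size 3.
{c, d} are all mutually reachable — one SCC of size 2.
{a, f} are all mutually reachable — one SCC of size 2.
{h} is an SCC by itself.
That gives 4 strongly connected components.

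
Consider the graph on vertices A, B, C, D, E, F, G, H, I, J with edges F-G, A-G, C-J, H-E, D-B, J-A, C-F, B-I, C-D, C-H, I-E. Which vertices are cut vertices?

Removing C increases the component count from 1 to 2, so C is a cut vertex.
By contrast removing B leaves 1 component; it is not a cut vertex. No other vertex is a cut vertex either.

C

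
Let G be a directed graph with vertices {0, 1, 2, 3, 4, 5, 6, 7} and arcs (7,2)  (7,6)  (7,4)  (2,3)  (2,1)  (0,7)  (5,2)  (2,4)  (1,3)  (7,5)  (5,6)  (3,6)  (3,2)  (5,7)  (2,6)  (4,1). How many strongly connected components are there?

4

{1, 2, 3, 4} are all mutually reachable — one SCC of size 4.
{5, 7} are all mutually reachable — one SCC of size 2.
{0} is an SCC by itself.
{6} is an SCC by itself.
That gives 4 strongly connected components.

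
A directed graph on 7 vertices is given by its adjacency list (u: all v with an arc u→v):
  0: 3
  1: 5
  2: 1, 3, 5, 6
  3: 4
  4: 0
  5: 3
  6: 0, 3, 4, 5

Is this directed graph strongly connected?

There is no directed path from 3 to 2, so the graph is not strongly connected.

No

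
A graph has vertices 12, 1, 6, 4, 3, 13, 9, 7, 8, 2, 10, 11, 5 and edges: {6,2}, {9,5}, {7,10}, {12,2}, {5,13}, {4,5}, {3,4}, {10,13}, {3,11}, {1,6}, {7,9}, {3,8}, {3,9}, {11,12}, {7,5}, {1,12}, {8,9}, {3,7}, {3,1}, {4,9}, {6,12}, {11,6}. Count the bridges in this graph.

0

The edges on the cycle 7-10-13-5-7 are not bridges since each lies on that cycle.
Every edge lies on some cycle, so there are no bridges.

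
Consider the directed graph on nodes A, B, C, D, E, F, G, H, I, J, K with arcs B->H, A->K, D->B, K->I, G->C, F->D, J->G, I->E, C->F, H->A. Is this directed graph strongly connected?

There is no directed path from B to C, so the graph is not strongly connected.

No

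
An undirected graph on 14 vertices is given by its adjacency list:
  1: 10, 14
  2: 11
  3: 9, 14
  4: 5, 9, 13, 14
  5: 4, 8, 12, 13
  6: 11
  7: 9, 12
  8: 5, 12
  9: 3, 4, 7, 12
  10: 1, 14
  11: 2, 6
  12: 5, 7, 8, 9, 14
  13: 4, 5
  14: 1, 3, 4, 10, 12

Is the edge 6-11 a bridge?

Yes

Removing 6-11 leaves no path between 6 and 11: the component count goes from 2 to 3. So it is a bridge.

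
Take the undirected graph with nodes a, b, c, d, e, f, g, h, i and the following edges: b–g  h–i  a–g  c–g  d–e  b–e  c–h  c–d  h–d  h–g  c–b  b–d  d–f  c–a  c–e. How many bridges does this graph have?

2

The edges on the cycle c-b-g-c are not bridges since each lies on that cycle.
But removing f–d disconnects f from d; removing i–h disconnects i from h — these are bridges.
That makes 2 bridges.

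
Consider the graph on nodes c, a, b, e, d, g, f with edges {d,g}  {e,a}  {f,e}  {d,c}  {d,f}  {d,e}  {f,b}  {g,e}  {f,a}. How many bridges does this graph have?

2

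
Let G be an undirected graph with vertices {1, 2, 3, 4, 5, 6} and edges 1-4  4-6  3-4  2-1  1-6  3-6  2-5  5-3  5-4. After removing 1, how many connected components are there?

With 1 gone, the remaining components are: {2, 3, 4, 5, 6}.
That is 1 component.

1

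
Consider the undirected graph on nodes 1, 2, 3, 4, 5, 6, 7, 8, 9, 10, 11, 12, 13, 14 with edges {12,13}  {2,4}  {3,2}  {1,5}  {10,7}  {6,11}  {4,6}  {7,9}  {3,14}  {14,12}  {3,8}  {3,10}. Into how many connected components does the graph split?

2

Starting from 1 we can reach 1, 5. That is one component of size 2.
Starting from 2 we can reach 2, 3, 4, 6, 7, 8, 9, 10, 11, 12, 13, 14. That is one component of size 12.
Total: 2 components.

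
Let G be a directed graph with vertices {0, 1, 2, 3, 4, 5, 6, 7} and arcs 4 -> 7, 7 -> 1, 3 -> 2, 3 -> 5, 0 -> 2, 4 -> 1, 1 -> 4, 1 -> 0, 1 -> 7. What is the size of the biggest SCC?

3

{1, 4, 7} are all mutually reachable — one SCC of size 3.
{5} is an SCC by itself.
{3} is an SCC by itself.
{0} is an SCC by itself.
{2} is an SCC by itself.
(and 1 more singleton SCC)
The largest has 3 vertices.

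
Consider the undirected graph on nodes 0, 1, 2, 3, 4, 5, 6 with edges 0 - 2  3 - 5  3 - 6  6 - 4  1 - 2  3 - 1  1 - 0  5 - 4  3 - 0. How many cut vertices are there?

1

Removing 3 increases the component count from 1 to 2, so 3 is a cut vertex.
By contrast removing 5 leaves 1 component; it is not a cut vertex. No other vertex is a cut vertex either.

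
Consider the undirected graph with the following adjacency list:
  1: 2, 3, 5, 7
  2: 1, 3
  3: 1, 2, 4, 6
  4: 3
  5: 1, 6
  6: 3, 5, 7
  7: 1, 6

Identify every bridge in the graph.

3-4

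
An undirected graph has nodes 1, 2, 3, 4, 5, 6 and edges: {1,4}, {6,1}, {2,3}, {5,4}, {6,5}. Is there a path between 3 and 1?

No

The component containing 3 is {2, 3}, and 1 is not in it.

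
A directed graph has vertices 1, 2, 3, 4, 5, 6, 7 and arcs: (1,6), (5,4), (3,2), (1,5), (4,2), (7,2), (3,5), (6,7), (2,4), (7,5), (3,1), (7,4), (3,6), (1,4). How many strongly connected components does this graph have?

6

{2, 4} are all mutually reachable — one SCC of size 2.
{7} is an SCC by itself.
{1} is an SCC by itself.
{5} is an SCC by itself.
{3} is an SCC by itself.
(and 1 more singleton SCC)
That gives 6 strongly connected components.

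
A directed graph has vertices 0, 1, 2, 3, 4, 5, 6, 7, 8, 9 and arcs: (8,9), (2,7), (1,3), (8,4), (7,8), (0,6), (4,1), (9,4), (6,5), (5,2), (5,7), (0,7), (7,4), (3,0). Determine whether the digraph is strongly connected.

From 8 we can reach every vertex (0, 1, 2, 3, 4, 5, 6, 7, 8, 9), and every vertex can reach 8 (0, 1, 2, 3, 4, 5, 6, 7, 8, 9). So the whole graph is one strongly connected component.

Yes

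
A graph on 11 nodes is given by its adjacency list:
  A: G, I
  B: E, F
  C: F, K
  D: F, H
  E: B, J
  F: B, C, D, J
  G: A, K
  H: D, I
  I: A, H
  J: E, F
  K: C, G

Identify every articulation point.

F

Removing F increases the component count from 1 to 2, so F is a cut vertex.
By contrast removing K leaves 1 component; it is not a cut vertex. No other vertex is a cut vertex either.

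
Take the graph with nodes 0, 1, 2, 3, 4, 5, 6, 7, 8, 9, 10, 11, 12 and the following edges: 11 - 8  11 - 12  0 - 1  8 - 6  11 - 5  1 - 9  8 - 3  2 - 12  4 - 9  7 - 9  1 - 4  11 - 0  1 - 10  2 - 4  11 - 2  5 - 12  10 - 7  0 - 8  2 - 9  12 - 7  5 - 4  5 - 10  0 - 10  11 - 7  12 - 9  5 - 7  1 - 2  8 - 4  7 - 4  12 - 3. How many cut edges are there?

The edges on the cycle 0-1-10-0 are not bridges since each lies on that cycle.
But removing 8 - 6 disconnects 8 from 6 — this is a bridge.

1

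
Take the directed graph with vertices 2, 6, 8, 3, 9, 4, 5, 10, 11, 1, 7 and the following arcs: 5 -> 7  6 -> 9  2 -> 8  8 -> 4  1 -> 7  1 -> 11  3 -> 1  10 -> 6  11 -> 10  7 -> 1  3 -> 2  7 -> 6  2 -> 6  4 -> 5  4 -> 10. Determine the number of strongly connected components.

10

{1, 7} are all mutually reachable — one SCC of size 2.
{3} is an SCC by itself.
{4} is an SCC by itself.
{9} is an SCC by itself.
{8} is an SCC by itself.
(and 5 more singleton SCCs)
That gives 10 strongly connected components.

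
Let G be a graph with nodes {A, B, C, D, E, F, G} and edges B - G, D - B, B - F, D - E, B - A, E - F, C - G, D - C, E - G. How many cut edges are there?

The edges on the cycle D-C-G-B-D are not bridges since each lies on that cycle.
But removing B - A disconnects B from A — this is a bridge.

1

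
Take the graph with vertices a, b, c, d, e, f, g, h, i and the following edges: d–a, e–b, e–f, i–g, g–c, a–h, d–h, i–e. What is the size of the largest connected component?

Starting from a we can reach a, d, h. That is one component of size 3.
Starting from b we can reach b, c, e, f, g, i. That is one component of size 6.
The largest has 6 vertices.

6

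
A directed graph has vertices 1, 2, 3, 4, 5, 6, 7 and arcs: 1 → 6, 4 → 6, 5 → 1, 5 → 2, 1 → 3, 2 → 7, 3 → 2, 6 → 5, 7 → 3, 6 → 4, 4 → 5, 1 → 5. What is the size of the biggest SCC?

4

{1, 4, 5, 6} are all mutually reachable — one SCC of size 4.
{2, 3, 7} are all mutually reachable — one SCC of size 3.
The largest has 4 vertices.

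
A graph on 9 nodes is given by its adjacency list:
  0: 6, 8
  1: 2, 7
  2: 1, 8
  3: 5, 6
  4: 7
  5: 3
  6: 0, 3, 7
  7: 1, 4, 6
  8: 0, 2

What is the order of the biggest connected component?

9

Starting from 0 we can reach 0, 1, 2, 3, 4, 5, 6, 7, 8. That is one component of size 9.
The largest has 9 vertices.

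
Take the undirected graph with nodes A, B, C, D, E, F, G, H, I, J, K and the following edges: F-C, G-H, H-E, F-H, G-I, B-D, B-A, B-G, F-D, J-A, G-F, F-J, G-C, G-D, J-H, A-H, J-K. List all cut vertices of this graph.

G, H, J

Removing G increases the component count from 1 to 2, so G is a cut vertex.
Removing H increases the component count from 1 to 2, so H is a cut vertex.
Removing J increases the component count from 1 to 2, so J is a cut vertex.
By contrast removing I leaves 1 component; it is not a cut vertex. No other vertex is a cut vertex either.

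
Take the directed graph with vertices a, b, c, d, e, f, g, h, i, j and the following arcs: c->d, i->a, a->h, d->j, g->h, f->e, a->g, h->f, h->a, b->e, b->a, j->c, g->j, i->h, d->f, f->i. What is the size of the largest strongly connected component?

{a, c, d, f, g, h, i, j} are all mutually reachable — one SCC of size 8.
{e} is an SCC by itself.
{b} is an SCC by itself.
The largest has 8 vertices.

8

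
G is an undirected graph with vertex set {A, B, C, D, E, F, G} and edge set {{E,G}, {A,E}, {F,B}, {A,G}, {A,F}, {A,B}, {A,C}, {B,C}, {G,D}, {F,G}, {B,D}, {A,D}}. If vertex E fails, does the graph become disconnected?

Deleting E leaves 1 component (was 1) (its neighbors A, G remain connected to each other), so E is not a cut vertex.

No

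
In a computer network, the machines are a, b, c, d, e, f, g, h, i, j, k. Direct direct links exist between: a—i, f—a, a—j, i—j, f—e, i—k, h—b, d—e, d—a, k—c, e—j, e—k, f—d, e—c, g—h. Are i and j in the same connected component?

Yes

From i we can reach a, c, d, e, f, i, j, k, which includes j.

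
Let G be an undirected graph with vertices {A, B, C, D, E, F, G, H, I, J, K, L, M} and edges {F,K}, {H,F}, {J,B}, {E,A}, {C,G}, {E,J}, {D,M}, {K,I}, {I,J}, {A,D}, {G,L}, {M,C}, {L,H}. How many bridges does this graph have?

The edges on the cycle E-A-D-M-C-G-L-H-F-K-I-J-E are not bridges since each lies on that cycle.
But removing J - B disconnects J from B — this is a bridge.

1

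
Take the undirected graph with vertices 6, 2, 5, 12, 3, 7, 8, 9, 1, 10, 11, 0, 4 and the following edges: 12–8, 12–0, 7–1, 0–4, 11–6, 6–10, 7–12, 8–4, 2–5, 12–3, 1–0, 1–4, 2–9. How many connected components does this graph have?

Starting from 2 we can reach 2, 5, 9. That is one component of size 3.
Starting from 6 we can reach 6, 10, 11. That is one component of size 3.
Starting from 0 we can reach 0, 1, 3, 4, 7, 8, 12. That is one component of size 7.
Total: 3 components.

3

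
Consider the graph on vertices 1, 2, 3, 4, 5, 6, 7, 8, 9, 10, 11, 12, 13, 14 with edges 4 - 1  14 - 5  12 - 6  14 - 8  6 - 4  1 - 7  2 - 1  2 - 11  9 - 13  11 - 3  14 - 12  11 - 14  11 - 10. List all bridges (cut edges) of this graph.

The edges on the cycle 2-11-14-12-6-4-1-2 are not bridges since each lies on that cycle.
But removing 7 - 1 disconnects 7 from 1; removing 14 - 8 disconnects 14 from 8; removing 11 - 10 disconnects 11 from 10; removing 3 - 11 disconnects 3 from 11 — these are bridges.
In total 6 edges are bridges.

1-7, 10-11, 11-3, 13-9, 14-5, 14-8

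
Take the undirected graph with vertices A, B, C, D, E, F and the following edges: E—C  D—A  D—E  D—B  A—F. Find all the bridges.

removing A—D disconnects A from D; removing F—A disconnects F from A; removing B—D disconnects B from D; removing C—E disconnects C from E — these are bridges.
In total 5 edges are bridges.

A-D, A-F, B-D, C-E, D-E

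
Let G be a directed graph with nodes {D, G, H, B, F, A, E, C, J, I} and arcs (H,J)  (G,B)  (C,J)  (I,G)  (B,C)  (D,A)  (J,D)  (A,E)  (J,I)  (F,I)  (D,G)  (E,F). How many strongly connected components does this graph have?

{A, B, C, D, E, F, G, I, J} are all mutually reachable — one SCC of size 9.
{H} is an SCC by itself.
That gives 2 strongly connected components.

2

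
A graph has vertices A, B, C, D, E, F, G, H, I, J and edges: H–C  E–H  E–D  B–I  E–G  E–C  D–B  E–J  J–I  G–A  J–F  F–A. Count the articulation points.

1

Removing E increases the component count from 1 to 2, so E is a cut vertex.
By contrast removing G leaves 1 component; it is not a cut vertex. No other vertex is a cut vertex either.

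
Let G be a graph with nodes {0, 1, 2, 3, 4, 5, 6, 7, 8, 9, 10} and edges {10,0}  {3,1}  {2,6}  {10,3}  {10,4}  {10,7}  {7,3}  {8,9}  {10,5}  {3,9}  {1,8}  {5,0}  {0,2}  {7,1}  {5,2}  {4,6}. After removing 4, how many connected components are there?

1

With 4 gone, the remaining components are: {0, 1, 2, 3, 5, 6, 7, 8, 9, 10}.
That is 1 component.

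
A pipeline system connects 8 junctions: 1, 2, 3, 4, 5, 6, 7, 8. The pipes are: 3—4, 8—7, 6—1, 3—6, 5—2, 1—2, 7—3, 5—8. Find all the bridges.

3-4

The edges on the cycle 5-8-7-3-6-1-2-5 are not bridges since each lies on that cycle.
But removing 3—4 disconnects 3 from 4 — this is a bridge.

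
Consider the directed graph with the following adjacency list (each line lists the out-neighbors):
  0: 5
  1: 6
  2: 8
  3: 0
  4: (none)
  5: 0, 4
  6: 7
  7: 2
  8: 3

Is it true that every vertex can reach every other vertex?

No

There is no directed path from 5 to 1, so the graph is not strongly connected.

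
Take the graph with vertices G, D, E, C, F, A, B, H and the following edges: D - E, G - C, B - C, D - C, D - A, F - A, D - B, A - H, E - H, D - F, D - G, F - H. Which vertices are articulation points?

D

Removing D increases the component count from 1 to 2, so D is a cut vertex.
By contrast removing A leaves 1 component; it is not a cut vertex. No other vertex is a cut vertex either.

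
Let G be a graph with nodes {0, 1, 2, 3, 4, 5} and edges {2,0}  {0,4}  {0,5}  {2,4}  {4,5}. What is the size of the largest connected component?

4

3 is isolated — a component by itself.
1 is isolated — a component by itself.
Starting from 0 we can reach 0, 2, 4, 5. That is one component of size 4.
The largest has 4 vertices.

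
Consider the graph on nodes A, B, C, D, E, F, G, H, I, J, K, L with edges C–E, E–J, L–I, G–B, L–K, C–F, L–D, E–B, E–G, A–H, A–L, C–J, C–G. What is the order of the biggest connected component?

6

Starting from B we can reach B, C, E, F, G, J. That is one component of size 6.
Starting from A we can reach A, D, H, I, K, L. That is one component of size 6.
The largest has 6 vertices.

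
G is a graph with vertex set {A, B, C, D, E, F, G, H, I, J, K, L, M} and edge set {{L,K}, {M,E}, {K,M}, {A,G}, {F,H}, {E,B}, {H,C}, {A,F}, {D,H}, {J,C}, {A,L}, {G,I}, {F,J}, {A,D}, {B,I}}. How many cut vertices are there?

1

Removing A increases the component count from 1 to 2, so A is a cut vertex.
By contrast removing G leaves 1 component; it is not a cut vertex. No other vertex is a cut vertex either.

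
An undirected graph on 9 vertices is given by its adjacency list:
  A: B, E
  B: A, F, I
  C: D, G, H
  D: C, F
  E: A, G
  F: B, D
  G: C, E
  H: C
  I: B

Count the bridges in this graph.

2

The edges on the cycle E-G-C-D-F-B-A-E are not bridges since each lies on that cycle.
But removing I-B disconnects I from B; removing C-H disconnects C from H — these are bridges.
That makes 2 bridges.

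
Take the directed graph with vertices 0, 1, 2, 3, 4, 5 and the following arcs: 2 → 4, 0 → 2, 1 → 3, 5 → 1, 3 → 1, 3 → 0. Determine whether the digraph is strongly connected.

No

There is no directed path from 0 to 1, so the graph is not strongly connected.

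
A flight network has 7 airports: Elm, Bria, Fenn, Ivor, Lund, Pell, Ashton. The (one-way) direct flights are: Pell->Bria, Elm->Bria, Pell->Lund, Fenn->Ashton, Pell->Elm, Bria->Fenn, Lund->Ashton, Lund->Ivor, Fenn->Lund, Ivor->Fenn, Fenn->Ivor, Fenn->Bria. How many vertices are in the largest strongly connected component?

{Bria, Fenn, Ivor, Lund} are all mutually reachable — one SCC of size 4.
{Ashton} is an SCC by itself.
{Pell} is an SCC by itself.
{Elm} is an SCC by itself.
The largest has 4 vertices.

4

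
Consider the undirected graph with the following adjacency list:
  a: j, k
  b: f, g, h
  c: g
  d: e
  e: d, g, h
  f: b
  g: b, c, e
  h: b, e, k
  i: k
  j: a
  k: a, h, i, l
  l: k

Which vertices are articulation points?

a, b, e, g, h, k

Removing a increases the component count from 1 to 2, so a is a cut vertex.
Removing b increases the component count from 1 to 2, so b is a cut vertex.
Removing e increases the component count from 1 to 2, so e is a cut vertex.
Likewise g, h, k are cut vertices.
By contrast removing c leaves 1 component; it is not a cut vertex. No other vertex is a cut vertex either.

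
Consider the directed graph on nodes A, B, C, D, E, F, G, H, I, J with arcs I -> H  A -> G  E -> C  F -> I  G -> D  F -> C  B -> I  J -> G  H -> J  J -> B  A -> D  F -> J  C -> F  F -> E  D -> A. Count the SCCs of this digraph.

{B, H, I, J} are all mutually reachable — one SCC of size 4.
{A, D, G} are all mutually reachable — one SCC of size 3.
{C, E, F} are all mutually reachable — one SCC of size 3.
That gives 3 strongly connected components.

3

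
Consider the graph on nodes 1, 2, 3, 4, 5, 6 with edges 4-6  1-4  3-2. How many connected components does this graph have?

3

5 is isolated — a component by itself.
Starting from 2 we can reach 2, 3. That is one component of size 2.
Starting from 1 we can reach 1, 4, 6. That is one component of size 3.
Total: 3 components.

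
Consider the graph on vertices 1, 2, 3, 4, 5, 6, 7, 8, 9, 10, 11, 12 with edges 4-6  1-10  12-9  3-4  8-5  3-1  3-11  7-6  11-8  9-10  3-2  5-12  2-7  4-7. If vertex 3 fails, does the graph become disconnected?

Deleting 3 raises the number of components from 1 to 2, so 3 is a cut vertex.

Yes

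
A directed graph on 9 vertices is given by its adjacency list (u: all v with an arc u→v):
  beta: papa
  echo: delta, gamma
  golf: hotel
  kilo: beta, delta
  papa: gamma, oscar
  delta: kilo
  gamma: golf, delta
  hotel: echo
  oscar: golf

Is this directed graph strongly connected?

Yes

From delta we can reach every vertex (beta, echo, golf, kilo, papa, delta, gamma, hotel, oscar), and every vertex can reach delta (beta, echo, golf, kilo, papa, delta, gamma, hotel, oscar). So the whole graph is one strongly connected component.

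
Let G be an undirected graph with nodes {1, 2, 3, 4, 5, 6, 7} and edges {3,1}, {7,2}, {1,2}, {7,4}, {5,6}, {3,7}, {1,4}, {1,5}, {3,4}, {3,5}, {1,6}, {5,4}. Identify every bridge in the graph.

none

The edges on the cycle 3-1-2-7-3 are not bridges since each lies on that cycle.
Every edge lies on some cycle, so there are no bridges.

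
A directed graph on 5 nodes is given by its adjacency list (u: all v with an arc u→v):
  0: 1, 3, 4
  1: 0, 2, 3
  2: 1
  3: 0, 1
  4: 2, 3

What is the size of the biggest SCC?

{0, 1, 2, 3, 4} are all mutually reachable — one SCC of size 5.
The largest has 5 vertices.

5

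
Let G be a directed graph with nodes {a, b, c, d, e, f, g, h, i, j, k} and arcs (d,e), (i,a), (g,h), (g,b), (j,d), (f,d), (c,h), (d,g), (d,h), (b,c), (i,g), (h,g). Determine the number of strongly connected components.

8

{b, c, g, h} are all mutually reachable — one SCC of size 4.
{d} is an SCC by itself.
{j} is an SCC by itself.
{i} is an SCC by itself.
{f} is an SCC by itself.
(and 3 more singleton SCCs)
That gives 8 strongly connected components.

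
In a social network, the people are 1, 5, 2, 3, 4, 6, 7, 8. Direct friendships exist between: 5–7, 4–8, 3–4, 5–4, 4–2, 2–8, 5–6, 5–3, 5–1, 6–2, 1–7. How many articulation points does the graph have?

Removing 5 increases the component count from 1 to 2, so 5 is a cut vertex.
By contrast removing 8 leaves 1 component; it is not a cut vertex. No other vertex is a cut vertex either.

1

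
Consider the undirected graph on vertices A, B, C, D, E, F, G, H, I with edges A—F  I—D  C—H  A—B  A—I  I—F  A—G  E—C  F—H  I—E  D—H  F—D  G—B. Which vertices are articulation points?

A

Removing A increases the component count from 1 to 2, so A is a cut vertex.
By contrast removing C leaves 1 component; it is not a cut vertex. No other vertex is a cut vertex either.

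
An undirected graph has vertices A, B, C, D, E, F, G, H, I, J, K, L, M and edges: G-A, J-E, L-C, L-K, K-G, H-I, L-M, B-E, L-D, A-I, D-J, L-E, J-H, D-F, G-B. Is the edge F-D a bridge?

Removing F-D leaves no path between F and D: the component count goes from 1 to 2. So it is a bridge.

Yes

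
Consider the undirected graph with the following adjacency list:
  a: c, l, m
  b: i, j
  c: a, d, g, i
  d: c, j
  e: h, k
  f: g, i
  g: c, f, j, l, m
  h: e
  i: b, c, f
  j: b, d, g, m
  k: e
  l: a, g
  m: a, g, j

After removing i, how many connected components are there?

2

With i gone, the remaining components are: {e, h, k}; {a, b, c, d, f, g, j, l, m}.
That is 2 components.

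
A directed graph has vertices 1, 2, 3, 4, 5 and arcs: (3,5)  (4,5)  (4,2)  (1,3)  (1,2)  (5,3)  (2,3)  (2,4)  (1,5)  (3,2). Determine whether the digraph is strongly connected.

No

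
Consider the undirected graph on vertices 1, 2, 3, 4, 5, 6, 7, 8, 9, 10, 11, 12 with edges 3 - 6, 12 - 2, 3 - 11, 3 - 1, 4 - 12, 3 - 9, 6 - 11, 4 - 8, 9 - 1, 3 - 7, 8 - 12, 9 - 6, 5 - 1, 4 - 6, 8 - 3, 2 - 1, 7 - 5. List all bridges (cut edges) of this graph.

none

The edges on the cycle 8-12-2-1-3-8 are not bridges since each lies on that cycle.
Every edge lies on some cycle, so there are no bridges.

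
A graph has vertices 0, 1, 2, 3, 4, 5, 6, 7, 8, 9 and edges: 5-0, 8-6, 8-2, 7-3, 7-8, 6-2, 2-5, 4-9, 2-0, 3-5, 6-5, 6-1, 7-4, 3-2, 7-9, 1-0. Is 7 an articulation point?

Deleting 7 raises the number of components from 1 to 2, so 7 is a cut vertex.

Yes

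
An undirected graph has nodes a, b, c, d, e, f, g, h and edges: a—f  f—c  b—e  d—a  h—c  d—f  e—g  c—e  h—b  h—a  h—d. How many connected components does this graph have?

1

Starting from a we can reach a, b, c, d, e, f, g, h. That is one component of size 8.
Total: 1 component.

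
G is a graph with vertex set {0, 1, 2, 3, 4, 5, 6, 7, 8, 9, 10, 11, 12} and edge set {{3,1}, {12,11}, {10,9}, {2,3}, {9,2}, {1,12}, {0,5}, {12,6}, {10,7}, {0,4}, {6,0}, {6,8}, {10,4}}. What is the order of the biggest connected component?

13

Starting from 0 we can reach 0, 1, 2, 3, 4, 5, 6, 7, 8, 9, 10, 11, 12. That is one component of size 13.
The largest has 13 vertices.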